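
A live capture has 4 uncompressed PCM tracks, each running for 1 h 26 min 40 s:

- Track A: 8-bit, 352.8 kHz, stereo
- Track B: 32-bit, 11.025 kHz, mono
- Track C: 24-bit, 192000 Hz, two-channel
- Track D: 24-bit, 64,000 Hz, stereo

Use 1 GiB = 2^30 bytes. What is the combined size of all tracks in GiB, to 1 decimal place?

11.1 GiB

1 h 26 min 40 s = 5,200 s.
Track A: 352,800 × 5,200 × 1 × 2 = 3,669,120,000 bytes.
Track B: 11,025 × 5,200 × 4 × 1 = 229,320,000 bytes.
Track C: 192,000 × 5,200 × 3 × 2 = 5,990,400,000 bytes.
Track D: 64,000 × 5,200 × 3 × 2 = 1,996,800,000 bytes.
Total = 11,885,640,000 bytes = 11.1 GiB.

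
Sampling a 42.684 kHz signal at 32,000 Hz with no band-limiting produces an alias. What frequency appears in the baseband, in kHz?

10.684 kHz

Nyquist = 32,000/2 = 16,000 Hz; 42,684 Hz exceeds it.
Alias = |42,684 − 1×32,000| = |42,684 − 32,000| = 10,684 Hz = 10.684 kHz.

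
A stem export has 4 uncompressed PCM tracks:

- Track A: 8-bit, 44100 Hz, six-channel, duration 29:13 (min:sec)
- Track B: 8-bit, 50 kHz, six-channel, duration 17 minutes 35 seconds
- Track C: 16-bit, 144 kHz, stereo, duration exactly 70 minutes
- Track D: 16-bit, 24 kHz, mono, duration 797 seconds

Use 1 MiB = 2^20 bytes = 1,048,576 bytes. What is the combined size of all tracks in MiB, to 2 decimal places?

Track A: 29:13 (min:sec) = 1,753 s; 44,100 × 1,753 × 1 × 6 = 463,843,800 bytes.
Track B: 17 minutes 35 seconds = 1,055 s; 50,000 × 1,055 × 1 × 6 = 316,500,000 bytes.
Track C: exactly 70 minutes = 4,200 s; 144,000 × 4,200 × 2 × 2 = 2,419,200,000 bytes.
Track D: 24,000 × 797 × 2 × 1 = 38,256,000 bytes.
Total = 3,237,799,800 bytes = 3087.81 MiB.

3087.81 MiB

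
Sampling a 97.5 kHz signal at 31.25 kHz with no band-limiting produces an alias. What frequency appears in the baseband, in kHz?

Nyquist = 31,250/2 = 15,625 Hz; 97,500 Hz exceeds it.
Alias = |97,500 − 3×31,250| = |97,500 − 93,750| = 3,750 Hz = 3.75 kHz.

3.75 kHz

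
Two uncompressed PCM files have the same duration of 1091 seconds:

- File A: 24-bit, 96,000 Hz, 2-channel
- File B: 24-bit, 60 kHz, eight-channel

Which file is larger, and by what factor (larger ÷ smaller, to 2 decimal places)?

File B, by a factor of 2.50

File A: 96,000 × 3 × 2 = 576,000 bytes/s.
File B: 60,000 × 3 × 8 = 1,440,000 bytes/s.
File B is larger; ratio = 1,571,040,000 / 628,416,000 = 2.50.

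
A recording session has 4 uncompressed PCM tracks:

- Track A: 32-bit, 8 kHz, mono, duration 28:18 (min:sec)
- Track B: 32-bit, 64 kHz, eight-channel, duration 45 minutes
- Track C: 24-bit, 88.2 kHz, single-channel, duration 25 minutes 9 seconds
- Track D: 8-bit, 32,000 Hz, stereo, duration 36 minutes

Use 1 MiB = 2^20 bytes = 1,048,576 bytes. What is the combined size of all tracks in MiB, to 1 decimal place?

5837.9 MiB

Track A: 28:18 (min:sec) = 1,698 s; 8,000 × 1,698 × 4 × 1 = 54,336,000 bytes.
Track B: 45 minutes = 2,700 s; 64,000 × 2,700 × 4 × 8 = 5,529,600,000 bytes.
Track C: 25 minutes 9 seconds = 1,509 s; 88,200 × 1,509 × 3 × 1 = 399,281,400 bytes.
Track D: 36 minutes = 2,160 s; 32,000 × 2,160 × 1 × 2 = 138,240,000 bytes.
Total = 6,121,457,400 bytes = 5837.9 MiB.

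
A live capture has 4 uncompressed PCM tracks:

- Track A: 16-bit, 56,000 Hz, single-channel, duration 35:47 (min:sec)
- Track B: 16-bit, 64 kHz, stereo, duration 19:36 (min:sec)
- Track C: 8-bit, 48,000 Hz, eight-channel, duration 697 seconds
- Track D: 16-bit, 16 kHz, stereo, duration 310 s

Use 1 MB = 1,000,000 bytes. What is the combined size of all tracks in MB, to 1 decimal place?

Track A: 35:47 (min:sec) = 2,147 s; 56,000 × 2,147 × 2 × 1 = 240,464,000 bytes.
Track B: 19:36 (min:sec) = 1,176 s; 64,000 × 1,176 × 2 × 2 = 301,056,000 bytes.
Track C: 48,000 × 697 × 1 × 8 = 267,648,000 bytes.
Track D: 16,000 × 310 × 2 × 2 = 19,840,000 bytes.
Total = 829,008,000 bytes = 829.0 MB.

829.0 MB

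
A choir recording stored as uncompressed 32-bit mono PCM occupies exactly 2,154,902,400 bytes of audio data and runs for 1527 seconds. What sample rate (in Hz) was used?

Bytes = sample_rate × seconds × bytes_per_sample × channels.
sample_rate = 2,154,902,400 / (1,527 × 4 × 1) = 2,154,902,400 / 6,108 = 352,800 Hz.

352,800 Hz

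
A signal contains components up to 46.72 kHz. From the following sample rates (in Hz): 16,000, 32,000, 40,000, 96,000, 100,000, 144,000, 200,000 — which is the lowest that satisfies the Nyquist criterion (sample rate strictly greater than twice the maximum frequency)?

Need sample rate > 2 × 46,720 = 93,440 Hz.
Lowest listed rate above 93,440 Hz is 96,000 Hz.

96,000 Hz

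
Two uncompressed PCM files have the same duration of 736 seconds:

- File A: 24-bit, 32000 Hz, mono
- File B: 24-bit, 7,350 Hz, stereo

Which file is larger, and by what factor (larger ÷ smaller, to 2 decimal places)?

File A: 32,000 × 3 × 1 = 96,000 bytes/s.
File B: 7,350 × 3 × 2 = 44,100 bytes/s.
File A is larger; ratio = 70,656,000 / 32,457,600 = 2.18.

File A, by a factor of 2.18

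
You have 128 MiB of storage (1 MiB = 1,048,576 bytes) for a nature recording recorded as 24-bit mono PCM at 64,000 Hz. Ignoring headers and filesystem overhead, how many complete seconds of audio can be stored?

699 seconds

Uncompressed byte rate = 64,000 × 3 × 1 = 192,000 bytes/s.
Capacity = 128 × 1,048,576 = 134,217,728 bytes.
134,217,728 / 192,000 ≈ 699.05 s → 699 seconds.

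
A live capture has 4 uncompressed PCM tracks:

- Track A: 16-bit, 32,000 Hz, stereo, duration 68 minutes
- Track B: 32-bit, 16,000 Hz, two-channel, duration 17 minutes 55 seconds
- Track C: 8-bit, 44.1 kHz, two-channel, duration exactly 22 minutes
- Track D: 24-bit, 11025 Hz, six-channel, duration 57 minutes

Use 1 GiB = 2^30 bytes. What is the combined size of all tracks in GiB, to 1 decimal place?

Track A: 68 minutes = 4,080 s; 32,000 × 4,080 × 2 × 2 = 522,240,000 bytes.
Track B: 17 minutes 55 seconds = 1,075 s; 16,000 × 1,075 × 4 × 2 = 137,600,000 bytes.
Track C: exactly 22 minutes = 1,320 s; 44,100 × 1,320 × 1 × 2 = 116,424,000 bytes.
Track D: 57 minutes = 3,420 s; 11,025 × 3,420 × 3 × 6 = 678,699,000 bytes.
Total = 1,454,963,000 bytes = 1.4 GiB.

1.4 GiB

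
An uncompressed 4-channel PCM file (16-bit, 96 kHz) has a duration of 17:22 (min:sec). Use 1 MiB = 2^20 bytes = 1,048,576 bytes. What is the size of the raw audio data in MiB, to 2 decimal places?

763.18 MiB

Duration = 17:22 (min:sec) = 1,042 s.
Bytes = 96,000 samples/s × 1,042 s × 2 bytes/sample × 4 ch = 800,256,000 bytes.
800,256,000 / 1,048,576 = 763.18 MiB.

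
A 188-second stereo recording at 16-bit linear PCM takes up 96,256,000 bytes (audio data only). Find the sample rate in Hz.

Bytes = sample_rate × seconds × bytes_per_sample × channels.
sample_rate = 96,256,000 / (188 × 2 × 2) = 96,256,000 / 752 = 128,000 Hz.

128,000 Hz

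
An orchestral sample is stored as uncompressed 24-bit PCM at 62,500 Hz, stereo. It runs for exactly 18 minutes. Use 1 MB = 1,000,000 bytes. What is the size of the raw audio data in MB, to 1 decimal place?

Duration = exactly 18 minutes = 1,080 s.
Bytes = 62,500 samples/s × 1,080 s × 3 bytes/sample × 2 ch = 405,000,000 bytes.
405,000,000 / 1,000,000 = 405.0 MB.

405.0 MB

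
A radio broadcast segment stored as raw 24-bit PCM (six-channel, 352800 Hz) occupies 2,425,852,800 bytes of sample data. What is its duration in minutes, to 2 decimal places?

Byte rate = 352,800 × 3 × 6 = 6,350,400 bytes/s.
Duration = 2,425,852,800 / 6,350,400 = 382 s.
382 s / 60 = 6.37 minutes.

6.37 minutes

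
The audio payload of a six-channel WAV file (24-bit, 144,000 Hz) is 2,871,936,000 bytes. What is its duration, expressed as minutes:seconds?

Byte rate = 144,000 × 3 × 6 = 2,592,000 bytes/s.
Duration = 2,871,936,000 / 2,592,000 = 1,108 s.
1,108 s = 18:28.

18:28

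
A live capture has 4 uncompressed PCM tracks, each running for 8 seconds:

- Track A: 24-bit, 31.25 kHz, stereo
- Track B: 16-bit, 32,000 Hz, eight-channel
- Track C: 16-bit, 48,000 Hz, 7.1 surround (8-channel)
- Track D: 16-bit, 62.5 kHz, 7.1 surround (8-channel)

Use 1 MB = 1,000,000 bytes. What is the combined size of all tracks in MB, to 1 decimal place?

19.7 MB

Track A: 31,250 × 8 × 3 × 2 = 1,500,000 bytes.
Track B: 32,000 × 8 × 2 × 8 = 4,096,000 bytes.
Track C: 48,000 × 8 × 2 × 8 = 6,144,000 bytes.
Track D: 62,500 × 8 × 2 × 8 = 8,000,000 bytes.
Total = 19,740,000 bytes = 19.7 MB.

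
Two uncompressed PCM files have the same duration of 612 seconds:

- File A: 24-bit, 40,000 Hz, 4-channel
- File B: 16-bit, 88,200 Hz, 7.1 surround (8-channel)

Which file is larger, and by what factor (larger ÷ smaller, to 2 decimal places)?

File A: 40,000 × 3 × 4 = 480,000 bytes/s.
File B: 88,200 × 2 × 8 = 1,411,200 bytes/s.
File B is larger; ratio = 863,654,400 / 293,760,000 = 2.94.

File B, by a factor of 2.94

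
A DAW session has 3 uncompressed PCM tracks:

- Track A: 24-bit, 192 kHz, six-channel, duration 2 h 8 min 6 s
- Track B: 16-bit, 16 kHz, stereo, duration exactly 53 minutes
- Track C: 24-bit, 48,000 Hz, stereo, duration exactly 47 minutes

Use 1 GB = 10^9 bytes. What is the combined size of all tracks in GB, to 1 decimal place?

27.6 GB

Track A: 2 h 8 min 6 s = 7,686 s; 192,000 × 7,686 × 3 × 6 = 26,562,816,000 bytes.
Track B: exactly 53 minutes = 3,180 s; 16,000 × 3,180 × 2 × 2 = 203,520,000 bytes.
Track C: exactly 47 minutes = 2,820 s; 48,000 × 2,820 × 3 × 2 = 812,160,000 bytes.
Total = 27,578,496,000 bytes = 27.6 GB.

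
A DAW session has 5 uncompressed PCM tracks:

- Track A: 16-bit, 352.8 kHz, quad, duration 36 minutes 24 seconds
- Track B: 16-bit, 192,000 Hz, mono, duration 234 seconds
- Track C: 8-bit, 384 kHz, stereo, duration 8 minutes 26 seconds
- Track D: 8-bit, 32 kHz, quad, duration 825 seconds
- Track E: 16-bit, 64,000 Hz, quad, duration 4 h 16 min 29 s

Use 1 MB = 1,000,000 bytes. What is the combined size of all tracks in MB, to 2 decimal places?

Track A: 36 minutes 24 seconds = 2,184 s; 352,800 × 2,184 × 2 × 4 = 6,164,121,600 bytes.
Track B: 192,000 × 234 × 2 × 1 = 89,856,000 bytes.
Track C: 8 minutes 26 seconds = 506 s; 384,000 × 506 × 1 × 2 = 388,608,000 bytes.
Track D: 32,000 × 825 × 1 × 4 = 105,600,000 bytes.
Track E: 4 h 16 min 29 s = 15,389 s; 64,000 × 15,389 × 2 × 4 = 7,879,168,000 bytes.
Total = 14,627,353,600 bytes = 14627.35 MB.

14627.35 MB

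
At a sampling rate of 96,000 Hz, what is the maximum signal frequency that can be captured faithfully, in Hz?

Nyquist frequency = sample rate / 2 = 96,000 / 2 = 48,000 Hz.

48,000 Hz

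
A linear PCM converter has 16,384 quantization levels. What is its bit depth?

log2(16,384) = 14.

14 bits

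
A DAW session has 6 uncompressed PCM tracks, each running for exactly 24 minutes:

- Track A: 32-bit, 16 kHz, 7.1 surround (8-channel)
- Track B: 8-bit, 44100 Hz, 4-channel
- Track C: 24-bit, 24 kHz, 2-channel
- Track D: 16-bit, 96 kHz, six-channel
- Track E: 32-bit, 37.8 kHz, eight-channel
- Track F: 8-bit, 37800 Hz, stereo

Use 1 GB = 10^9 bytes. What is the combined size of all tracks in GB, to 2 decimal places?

4.71 GB

exactly 24 minutes = 1,440 s.
Track A: 16,000 × 1,440 × 4 × 8 = 737,280,000 bytes.
Track B: 44,100 × 1,440 × 1 × 4 = 254,016,000 bytes.
Track C: 24,000 × 1,440 × 3 × 2 = 207,360,000 bytes.
Track D: 96,000 × 1,440 × 2 × 6 = 1,658,880,000 bytes.
Track E: 37,800 × 1,440 × 4 × 8 = 1,741,824,000 bytes.
Track F: 37,800 × 1,440 × 1 × 2 = 108,864,000 bytes.
Total = 4,708,224,000 bytes = 4.71 GB.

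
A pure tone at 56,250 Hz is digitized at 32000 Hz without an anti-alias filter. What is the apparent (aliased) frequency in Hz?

7,750 Hz

Nyquist = 32,000/2 = 16,000 Hz; 56,250 Hz exceeds it.
Alias = |56,250 − 2×32,000| = |56,250 − 64,000| = 7,750 Hz.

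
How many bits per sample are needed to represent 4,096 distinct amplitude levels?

log2(4,096) = 12.

12 bits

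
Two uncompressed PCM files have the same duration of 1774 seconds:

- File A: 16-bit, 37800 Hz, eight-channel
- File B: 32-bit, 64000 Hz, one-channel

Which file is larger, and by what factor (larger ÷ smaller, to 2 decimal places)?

File A, by a factor of 2.36

File A: 37,800 × 2 × 8 = 604,800 bytes/s.
File B: 64,000 × 4 × 1 = 256,000 bytes/s.
File A is larger; ratio = 1,072,915,200 / 454,144,000 = 2.36.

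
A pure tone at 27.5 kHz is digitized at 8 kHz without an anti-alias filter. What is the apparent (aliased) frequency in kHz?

Nyquist = 8,000/2 = 4,000 Hz; 27,500 Hz exceeds it.
Alias = |27,500 − 3×8,000| = |27,500 − 24,000| = 3,500 Hz = 3.5 kHz.

3.5 kHz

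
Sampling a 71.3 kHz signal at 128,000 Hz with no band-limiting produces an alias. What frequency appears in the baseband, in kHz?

56.7 kHz

Nyquist = 128,000/2 = 64,000 Hz; 71,300 Hz exceeds it.
Alias = |71,300 − 1×128,000| = |71,300 − 128,000| = 56,700 Hz = 56.7 kHz.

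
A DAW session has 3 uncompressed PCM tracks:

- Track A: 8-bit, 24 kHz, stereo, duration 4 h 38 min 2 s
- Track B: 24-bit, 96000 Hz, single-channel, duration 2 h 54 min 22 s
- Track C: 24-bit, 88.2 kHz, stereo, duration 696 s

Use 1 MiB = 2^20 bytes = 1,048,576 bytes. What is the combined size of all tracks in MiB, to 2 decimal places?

3988.38 MiB

Track A: 4 h 38 min 2 s = 16,682 s; 24,000 × 16,682 × 1 × 2 = 800,736,000 bytes.
Track B: 2 h 54 min 22 s = 10,462 s; 96,000 × 10,462 × 3 × 1 = 3,013,056,000 bytes.
Track C: 88,200 × 696 × 3 × 2 = 368,323,200 bytes.
Total = 4,182,115,200 bytes = 3988.38 MiB.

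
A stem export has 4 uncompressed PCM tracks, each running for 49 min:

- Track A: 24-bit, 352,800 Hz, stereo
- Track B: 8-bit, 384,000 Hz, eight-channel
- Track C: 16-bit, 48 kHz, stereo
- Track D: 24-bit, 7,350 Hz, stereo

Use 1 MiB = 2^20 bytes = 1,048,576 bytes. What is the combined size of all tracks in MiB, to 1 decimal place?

15210.3 MiB

49 min = 2,940 s.
Track A: 352,800 × 2,940 × 3 × 2 = 6,223,392,000 bytes.
Track B: 384,000 × 2,940 × 1 × 8 = 9,031,680,000 bytes.
Track C: 48,000 × 2,940 × 2 × 2 = 564,480,000 bytes.
Track D: 7,350 × 2,940 × 3 × 2 = 129,654,000 bytes.
Total = 15,949,206,000 bytes = 15210.3 MiB.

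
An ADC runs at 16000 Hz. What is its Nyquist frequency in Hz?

8,000 Hz

Nyquist frequency = sample rate / 2 = 16,000 / 2 = 8,000 Hz.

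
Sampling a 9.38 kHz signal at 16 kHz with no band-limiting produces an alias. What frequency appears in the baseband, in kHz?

6.62 kHz

Nyquist = 16,000/2 = 8,000 Hz; 9,380 Hz exceeds it.
Alias = |9,380 − 1×16,000| = |9,380 − 16,000| = 6,620 Hz = 6.62 kHz.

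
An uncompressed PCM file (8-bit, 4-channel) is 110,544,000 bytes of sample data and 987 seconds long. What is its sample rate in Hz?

Bytes = sample_rate × seconds × bytes_per_sample × channels.
sample_rate = 110,544,000 / (987 × 1 × 4) = 110,544,000 / 3,948 = 28,000 Hz.

28,000 Hz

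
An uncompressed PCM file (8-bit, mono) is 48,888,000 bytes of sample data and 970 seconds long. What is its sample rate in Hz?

Bytes = sample_rate × seconds × bytes_per_sample × channels.
sample_rate = 48,888,000 / (970 × 1 × 1) = 48,888,000 / 970 = 50,400 Hz.

50,400 Hz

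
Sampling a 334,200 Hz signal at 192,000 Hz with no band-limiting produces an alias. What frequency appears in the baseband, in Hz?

Nyquist = 192,000/2 = 96,000 Hz; 334,200 Hz exceeds it.
Alias = |334,200 − 2×192,000| = |334,200 − 384,000| = 49,800 Hz.

49,800 Hz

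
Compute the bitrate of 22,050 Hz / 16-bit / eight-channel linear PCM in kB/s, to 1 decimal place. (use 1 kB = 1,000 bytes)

Bit rate = 22,050 × 16 × 8 = 2,822,400 bits/s.
2,822,400 / 8 = 352,800 B/s = 352.8 kB/s.

352.8 kB/s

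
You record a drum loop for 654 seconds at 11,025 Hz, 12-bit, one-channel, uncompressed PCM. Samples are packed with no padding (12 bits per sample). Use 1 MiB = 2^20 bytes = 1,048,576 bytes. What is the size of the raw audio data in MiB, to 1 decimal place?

10.3 MiB

Bits = 11,025 × 654 × 12 × 1 = 86,524,200 bits = 10,815,525 bytes.
10,815,525 / 1,048,576 = 10.3 MiB.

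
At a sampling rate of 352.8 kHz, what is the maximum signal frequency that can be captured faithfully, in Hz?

176,400 Hz

Nyquist frequency = sample rate / 2 = 352,800 / 2 = 176,400 Hz.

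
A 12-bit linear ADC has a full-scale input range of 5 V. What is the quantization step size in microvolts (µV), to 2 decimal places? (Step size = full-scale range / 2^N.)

1220.70 µV

5 V / 2^12 = 5 / 4,096 V = 1220.70 µV.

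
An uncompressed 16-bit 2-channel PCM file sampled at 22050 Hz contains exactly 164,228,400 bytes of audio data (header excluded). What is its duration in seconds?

Byte rate = 22,050 × 2 × 2 = 88,200 bytes/s.
Duration = 164,228,400 / 88,200 = 1,862 s.

1,862 seconds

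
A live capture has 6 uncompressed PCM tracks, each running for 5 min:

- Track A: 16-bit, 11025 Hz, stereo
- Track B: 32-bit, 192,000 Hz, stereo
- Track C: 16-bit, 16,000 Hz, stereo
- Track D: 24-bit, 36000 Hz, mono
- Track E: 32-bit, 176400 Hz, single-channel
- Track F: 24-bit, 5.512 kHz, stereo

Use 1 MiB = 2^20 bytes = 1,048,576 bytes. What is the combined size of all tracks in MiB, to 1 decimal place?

5 min = 300 s.
Track A: 11,025 × 300 × 2 × 2 = 13,230,000 bytes.
Track B: 192,000 × 300 × 4 × 2 = 460,800,000 bytes.
Track C: 16,000 × 300 × 2 × 2 = 19,200,000 bytes.
Track D: 36,000 × 300 × 3 × 1 = 32,400,000 bytes.
Track E: 176,400 × 300 × 4 × 1 = 211,680,000 bytes.
Track F: 5,512 × 300 × 3 × 2 = 9,921,600 bytes.
Total = 747,231,600 bytes = 712.6 MiB.

712.6 MiB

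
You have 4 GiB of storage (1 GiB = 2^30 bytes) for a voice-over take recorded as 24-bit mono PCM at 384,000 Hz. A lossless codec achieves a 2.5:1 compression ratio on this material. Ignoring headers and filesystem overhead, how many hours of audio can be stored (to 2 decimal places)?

Uncompressed byte rate = 384,000 × 3 × 1 = 1,152,000 bytes/s.
After 2.5:1 compression, effective rate ≈ 460800 bytes/s.
Capacity = 4 × 1,073,741,824 = 4,294,967,296 bytes.
4,294,967,296 / effective rate ≈ 9320.68 s → 2.59 hours.

2.59 hours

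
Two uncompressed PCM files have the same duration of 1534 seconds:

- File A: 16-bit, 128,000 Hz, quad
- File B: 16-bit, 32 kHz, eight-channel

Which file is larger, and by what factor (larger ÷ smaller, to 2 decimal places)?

File A: 128,000 × 2 × 4 = 1,024,000 bytes/s.
File B: 32,000 × 2 × 8 = 512,000 bytes/s.
File A is larger; ratio = 1,570,816,000 / 785,408,000 = 2.00.

File A, by a factor of 2.00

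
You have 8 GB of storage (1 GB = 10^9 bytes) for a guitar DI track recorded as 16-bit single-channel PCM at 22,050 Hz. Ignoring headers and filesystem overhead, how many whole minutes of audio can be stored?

Uncompressed byte rate = 22,050 × 2 × 1 = 44,100 bytes/s.
Capacity = 8 × 1,000,000,000 = 8,000,000,000 bytes.
8,000,000,000 / 44,100 ≈ 181405.9 s → 3,023 minutes.

3,023 minutes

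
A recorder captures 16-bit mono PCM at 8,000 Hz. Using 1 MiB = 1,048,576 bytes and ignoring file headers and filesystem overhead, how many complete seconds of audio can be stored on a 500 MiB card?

Uncompressed byte rate = 8,000 × 2 × 1 = 16,000 bytes/s.
Capacity = 500 × 1,048,576 = 524,288,000 bytes.
524,288,000 / 16,000 ≈ 32768 s → 32,768 seconds.

32,768 seconds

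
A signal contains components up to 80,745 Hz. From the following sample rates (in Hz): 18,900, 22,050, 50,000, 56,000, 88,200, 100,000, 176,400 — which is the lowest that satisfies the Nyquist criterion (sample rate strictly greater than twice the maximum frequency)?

Need sample rate > 2 × 80,745 = 161,490 Hz.
Lowest listed rate above 161,490 Hz is 176,400 Hz.

176,400 Hz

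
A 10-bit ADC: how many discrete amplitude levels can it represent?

1,024 levels

2^10 = 1,024.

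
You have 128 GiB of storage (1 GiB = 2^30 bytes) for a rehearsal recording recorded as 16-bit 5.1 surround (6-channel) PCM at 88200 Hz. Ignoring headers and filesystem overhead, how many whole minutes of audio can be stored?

Uncompressed byte rate = 88,200 × 2 × 6 = 1,058,400 bytes/s.
Capacity = 128 × 1,073,741,824 = 137,438,953,472 bytes.
137,438,953,472 / 1,058,400 ≈ 129855.4 s → 2,164 minutes.

2,164 minutes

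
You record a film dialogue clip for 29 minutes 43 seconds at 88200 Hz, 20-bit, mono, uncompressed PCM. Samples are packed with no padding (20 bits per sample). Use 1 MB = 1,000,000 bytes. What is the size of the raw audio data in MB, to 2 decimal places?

Duration = 29 minutes 43 seconds = 1,783 s.
Bits = 88,200 × 1,783 × 20 × 1 = 3,145,212,000 bits = 393,151,500 bytes.
393,151,500 / 1,000,000 = 393.15 MB.

393.15 MB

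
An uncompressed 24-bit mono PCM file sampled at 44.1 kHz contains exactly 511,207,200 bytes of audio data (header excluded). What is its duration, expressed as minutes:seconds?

64:24

Byte rate = 44,100 × 3 × 1 = 132,300 bytes/s.
Duration = 511,207,200 / 132,300 = 3,864 s.
3,864 s = 64:24.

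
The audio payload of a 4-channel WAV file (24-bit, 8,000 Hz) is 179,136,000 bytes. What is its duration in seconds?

Byte rate = 8,000 × 3 × 4 = 96,000 bytes/s.
Duration = 179,136,000 / 96,000 = 1,866 s.

1,866 seconds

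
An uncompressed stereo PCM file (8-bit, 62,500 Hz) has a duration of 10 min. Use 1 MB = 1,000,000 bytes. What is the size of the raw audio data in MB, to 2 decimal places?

75.00 MB

Duration = 10 min = 600 s.
Bytes = 62,500 samples/s × 600 s × 1 bytes/sample × 2 ch = 75,000,000 bytes.
75,000,000 / 1,000,000 = 75.00 MB.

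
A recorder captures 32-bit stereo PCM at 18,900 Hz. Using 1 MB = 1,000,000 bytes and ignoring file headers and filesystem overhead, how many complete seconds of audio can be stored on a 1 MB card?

6 seconds

Uncompressed byte rate = 18,900 × 4 × 2 = 151,200 bytes/s.
Capacity = 1 × 1,000,000 = 1,000,000 bytes.
1,000,000 / 151,200 ≈ 6.61 s → 6 seconds.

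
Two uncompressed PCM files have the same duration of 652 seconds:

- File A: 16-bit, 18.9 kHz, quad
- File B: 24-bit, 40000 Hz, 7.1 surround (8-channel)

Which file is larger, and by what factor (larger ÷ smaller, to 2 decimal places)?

File B, by a factor of 6.35

File A: 18,900 × 2 × 4 = 151,200 bytes/s.
File B: 40,000 × 3 × 8 = 960,000 bytes/s.
File B is larger; ratio = 625,920,000 / 98,582,400 = 6.35.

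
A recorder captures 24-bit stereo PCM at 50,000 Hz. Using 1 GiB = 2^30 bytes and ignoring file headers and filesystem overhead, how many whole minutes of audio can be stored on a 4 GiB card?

238 minutes

Uncompressed byte rate = 50,000 × 3 × 2 = 300,000 bytes/s.
Capacity = 4 × 1,073,741,824 = 4,294,967,296 bytes.
4,294,967,296 / 300,000 ≈ 14316.56 s → 238 minutes.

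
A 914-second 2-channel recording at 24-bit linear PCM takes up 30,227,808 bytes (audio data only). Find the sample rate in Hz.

5,512 Hz

Bytes = sample_rate × seconds × bytes_per_sample × channels.
sample_rate = 30,227,808 / (914 × 3 × 2) = 30,227,808 / 5,484 = 5,512 Hz.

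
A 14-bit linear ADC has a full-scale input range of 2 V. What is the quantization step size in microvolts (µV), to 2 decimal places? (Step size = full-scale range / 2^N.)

2 V / 2^14 = 2 / 16,384 V = 122.07 µV.

122.07 µV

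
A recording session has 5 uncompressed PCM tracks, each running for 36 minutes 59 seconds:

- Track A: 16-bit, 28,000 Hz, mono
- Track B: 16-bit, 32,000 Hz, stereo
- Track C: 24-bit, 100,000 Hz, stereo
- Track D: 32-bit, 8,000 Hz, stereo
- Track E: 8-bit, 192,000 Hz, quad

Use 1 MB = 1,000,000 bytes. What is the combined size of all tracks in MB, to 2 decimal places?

36 minutes 59 seconds = 2,219 s.
Track A: 28,000 × 2,219 × 2 × 1 = 124,264,000 bytes.
Track B: 32,000 × 2,219 × 2 × 2 = 284,032,000 bytes.
Track C: 100,000 × 2,219 × 3 × 2 = 1,331,400,000 bytes.
Track D: 8,000 × 2,219 × 4 × 2 = 142,016,000 bytes.
Track E: 192,000 × 2,219 × 1 × 4 = 1,704,192,000 bytes.
Total = 3,585,904,000 bytes = 3585.90 MB.

3585.90 MB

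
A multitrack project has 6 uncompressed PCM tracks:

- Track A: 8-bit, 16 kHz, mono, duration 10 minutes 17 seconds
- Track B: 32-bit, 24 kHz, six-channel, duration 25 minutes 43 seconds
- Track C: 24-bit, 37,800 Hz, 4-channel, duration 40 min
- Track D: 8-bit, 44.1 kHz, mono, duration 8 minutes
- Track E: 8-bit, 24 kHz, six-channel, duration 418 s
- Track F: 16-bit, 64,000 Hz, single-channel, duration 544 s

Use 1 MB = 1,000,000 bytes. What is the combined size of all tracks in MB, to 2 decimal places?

Track A: 10 minutes 17 seconds = 617 s; 16,000 × 617 × 1 × 1 = 9,872,000 bytes.
Track B: 25 minutes 43 seconds = 1,543 s; 24,000 × 1,543 × 4 × 6 = 888,768,000 bytes.
Track C: 40 min = 2,400 s; 37,800 × 2,400 × 3 × 4 = 1,088,640,000 bytes.
Track D: 8 minutes = 480 s; 44,100 × 480 × 1 × 1 = 21,168,000 bytes.
Track E: 24,000 × 418 × 1 × 6 = 60,192,000 bytes.
Track F: 64,000 × 544 × 2 × 1 = 69,632,000 bytes.
Total = 2,138,272,000 bytes = 2138.27 MB.

2138.27 MB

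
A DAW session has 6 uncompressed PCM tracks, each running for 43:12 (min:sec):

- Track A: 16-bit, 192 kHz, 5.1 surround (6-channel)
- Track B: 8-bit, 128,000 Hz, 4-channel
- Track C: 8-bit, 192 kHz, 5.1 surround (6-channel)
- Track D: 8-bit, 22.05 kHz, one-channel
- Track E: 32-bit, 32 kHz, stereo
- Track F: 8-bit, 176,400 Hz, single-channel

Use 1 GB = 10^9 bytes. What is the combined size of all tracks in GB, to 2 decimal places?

11.46 GB

43:12 (min:sec) = 2,592 s.
Track A: 192,000 × 2,592 × 2 × 6 = 5,971,968,000 bytes.
Track B: 128,000 × 2,592 × 1 × 4 = 1,327,104,000 bytes.
Track C: 192,000 × 2,592 × 1 × 6 = 2,985,984,000 bytes.
Track D: 22,050 × 2,592 × 1 × 1 = 57,153,600 bytes.
Track E: 32,000 × 2,592 × 4 × 2 = 663,552,000 bytes.
Track F: 176,400 × 2,592 × 1 × 1 = 457,228,800 bytes.
Total = 11,462,990,400 bytes = 11.46 GB.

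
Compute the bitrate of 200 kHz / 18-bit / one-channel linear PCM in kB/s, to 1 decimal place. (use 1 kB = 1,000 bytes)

450.0 kB/s

Bit rate = 200,000 × 18 × 1 = 3,600,000 bits/s.
3,600,000 / 8 = 450,000 B/s = 450.0 kB/s.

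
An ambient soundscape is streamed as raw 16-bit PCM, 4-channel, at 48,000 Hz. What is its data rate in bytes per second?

Bit rate = 48,000 × 16 × 4 = 3,072,000 bits/s.
3,072,000 / 8 = 384,000 bytes/s.

384,000 bytes/s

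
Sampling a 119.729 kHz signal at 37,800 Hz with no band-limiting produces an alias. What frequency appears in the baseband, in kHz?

6.329 kHz

Nyquist = 37,800/2 = 18,900 Hz; 119,729 Hz exceeds it.
Alias = |119,729 − 3×37,800| = |119,729 − 113,400| = 6,329 Hz = 6.329 kHz.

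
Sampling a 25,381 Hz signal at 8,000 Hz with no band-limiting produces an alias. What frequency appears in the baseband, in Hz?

Nyquist = 8,000/2 = 4,000 Hz; 25,381 Hz exceeds it.
Alias = |25,381 − 3×8,000| = |25,381 − 24,000| = 1,381 Hz.

1,381 Hz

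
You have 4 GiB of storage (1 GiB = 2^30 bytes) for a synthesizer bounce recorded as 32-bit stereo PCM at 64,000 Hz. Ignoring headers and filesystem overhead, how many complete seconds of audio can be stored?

Uncompressed byte rate = 64,000 × 4 × 2 = 512,000 bytes/s.
Capacity = 4 × 1,073,741,824 = 4,294,967,296 bytes.
4,294,967,296 / 512,000 ≈ 8388.61 s → 8,388 seconds.

8,388 seconds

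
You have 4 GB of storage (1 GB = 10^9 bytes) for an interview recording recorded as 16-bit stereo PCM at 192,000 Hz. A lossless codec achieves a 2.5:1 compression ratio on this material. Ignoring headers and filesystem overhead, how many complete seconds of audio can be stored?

13,020 seconds

Uncompressed byte rate = 192,000 × 2 × 2 = 768,000 bytes/s.
After 2.5:1 compression, effective rate ≈ 307200 bytes/s.
Capacity = 4 × 1,000,000,000 = 4,000,000,000 bytes.
4,000,000,000 / effective rate ≈ 13020.83 s → 13,020 seconds.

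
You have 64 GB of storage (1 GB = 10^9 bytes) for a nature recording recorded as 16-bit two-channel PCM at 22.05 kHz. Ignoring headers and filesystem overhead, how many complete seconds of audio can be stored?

Uncompressed byte rate = 22,050 × 2 × 2 = 88,200 bytes/s.
Capacity = 64 × 1,000,000,000 = 64,000,000,000 bytes.
64,000,000,000 / 88,200 ≈ 725623.58 s → 725,623 seconds.

725,623 seconds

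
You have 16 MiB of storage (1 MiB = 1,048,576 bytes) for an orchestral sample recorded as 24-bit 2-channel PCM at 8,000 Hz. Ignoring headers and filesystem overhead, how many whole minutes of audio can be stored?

Uncompressed byte rate = 8,000 × 3 × 2 = 48,000 bytes/s.
Capacity = 16 × 1,048,576 = 16,777,216 bytes.
16,777,216 / 48,000 ≈ 349.53 s → 5 minutes.

5 minutes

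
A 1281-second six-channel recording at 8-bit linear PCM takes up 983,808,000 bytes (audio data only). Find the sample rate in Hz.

Bytes = sample_rate × seconds × bytes_per_sample × channels.
sample_rate = 983,808,000 / (1,281 × 1 × 6) = 983,808,000 / 7,686 = 128,000 Hz.

128,000 Hz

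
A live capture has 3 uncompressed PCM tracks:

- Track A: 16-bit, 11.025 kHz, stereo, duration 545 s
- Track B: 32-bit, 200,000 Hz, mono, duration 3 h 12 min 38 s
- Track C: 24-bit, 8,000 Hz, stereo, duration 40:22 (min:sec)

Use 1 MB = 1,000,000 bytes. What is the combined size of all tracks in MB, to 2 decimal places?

Track A: 11,025 × 545 × 2 × 2 = 24,034,500 bytes.
Track B: 3 h 12 min 38 s = 11,558 s; 200,000 × 11,558 × 4 × 1 = 9,246,400,000 bytes.
Track C: 40:22 (min:sec) = 2,422 s; 8,000 × 2,422 × 3 × 2 = 116,256,000 bytes.
Total = 9,386,690,500 bytes = 9386.69 MB.

9386.69 MB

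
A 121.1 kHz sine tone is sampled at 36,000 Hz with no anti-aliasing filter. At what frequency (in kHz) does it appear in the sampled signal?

13.1 kHz

Nyquist = 36,000/2 = 18,000 Hz; 121,100 Hz exceeds it.
Alias = |121,100 − 3×36,000| = |121,100 − 108,000| = 13,100 Hz = 13.1 kHz.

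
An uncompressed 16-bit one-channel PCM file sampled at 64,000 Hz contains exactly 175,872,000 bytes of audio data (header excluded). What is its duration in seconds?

Byte rate = 64,000 × 2 × 1 = 128,000 bytes/s.
Duration = 175,872,000 / 128,000 = 1,374 s.

1,374 seconds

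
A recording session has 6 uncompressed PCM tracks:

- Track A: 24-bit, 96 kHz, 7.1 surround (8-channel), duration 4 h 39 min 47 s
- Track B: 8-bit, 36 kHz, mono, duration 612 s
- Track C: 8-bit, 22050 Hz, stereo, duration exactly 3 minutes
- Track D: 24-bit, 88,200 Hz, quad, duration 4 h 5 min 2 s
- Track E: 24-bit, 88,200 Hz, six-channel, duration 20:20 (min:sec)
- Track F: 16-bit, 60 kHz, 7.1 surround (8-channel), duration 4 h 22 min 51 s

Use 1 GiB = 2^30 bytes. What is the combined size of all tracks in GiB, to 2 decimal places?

66.45 GiB

Track A: 4 h 39 min 47 s = 16,787 s; 96,000 × 16,787 × 3 × 8 = 38,677,248,000 bytes.
Track B: 36,000 × 612 × 1 × 1 = 22,032,000 bytes.
Track C: exactly 3 minutes = 180 s; 22,050 × 180 × 1 × 2 = 7,938,000 bytes.
Track D: 4 h 5 min 2 s = 14,702 s; 88,200 × 14,702 × 3 × 4 = 15,560,596,800 bytes.
Track E: 20:20 (min:sec) = 1,220 s; 88,200 × 1,220 × 3 × 6 = 1,936,872,000 bytes.
Track F: 4 h 22 min 51 s = 15,771 s; 60,000 × 15,771 × 2 × 8 = 15,140,160,000 bytes.
Total = 71,344,846,800 bytes = 66.45 GiB.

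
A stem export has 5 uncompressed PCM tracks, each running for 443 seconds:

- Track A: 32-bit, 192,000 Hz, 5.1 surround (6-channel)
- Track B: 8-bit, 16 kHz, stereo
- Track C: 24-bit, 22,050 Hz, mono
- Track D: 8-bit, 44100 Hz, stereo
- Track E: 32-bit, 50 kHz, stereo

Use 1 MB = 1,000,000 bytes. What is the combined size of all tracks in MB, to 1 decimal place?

Track A: 192,000 × 443 × 4 × 6 = 2,041,344,000 bytes.
Track B: 16,000 × 443 × 1 × 2 = 14,176,000 bytes.
Track C: 22,050 × 443 × 3 × 1 = 29,304,450 bytes.
Track D: 44,100 × 443 × 1 × 2 = 39,072,600 bytes.
Track E: 50,000 × 443 × 4 × 2 = 177,200,000 bytes.
Total = 2,301,097,050 bytes = 2301.1 MB.

2301.1 MB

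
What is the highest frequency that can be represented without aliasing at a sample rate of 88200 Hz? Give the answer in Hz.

Nyquist frequency = sample rate / 2 = 88,200 / 2 = 44,100 Hz.

44,100 Hz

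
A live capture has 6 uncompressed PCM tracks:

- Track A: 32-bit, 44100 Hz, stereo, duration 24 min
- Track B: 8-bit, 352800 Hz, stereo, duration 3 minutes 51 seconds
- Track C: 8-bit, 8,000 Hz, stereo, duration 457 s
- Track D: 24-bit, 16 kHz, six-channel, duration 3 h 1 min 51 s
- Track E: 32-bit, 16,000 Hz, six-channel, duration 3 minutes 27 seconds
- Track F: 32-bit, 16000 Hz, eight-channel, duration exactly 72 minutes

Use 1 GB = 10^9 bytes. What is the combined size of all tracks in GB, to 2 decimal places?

6.11 GB

Track A: 24 min = 1,440 s; 44,100 × 1,440 × 4 × 2 = 508,032,000 bytes.
Track B: 3 minutes 51 seconds = 231 s; 352,800 × 231 × 1 × 2 = 162,993,600 bytes.
Track C: 8,000 × 457 × 1 × 2 = 7,312,000 bytes.
Track D: 3 h 1 min 51 s = 10,911 s; 16,000 × 10,911 × 3 × 6 = 3,142,368,000 bytes.
Track E: 3 minutes 27 seconds = 207 s; 16,000 × 207 × 4 × 6 = 79,488,000 bytes.
Track F: exactly 72 minutes = 4,320 s; 16,000 × 4,320 × 4 × 8 = 2,211,840,000 bytes.
Total = 6,112,033,600 bytes = 6.11 GB.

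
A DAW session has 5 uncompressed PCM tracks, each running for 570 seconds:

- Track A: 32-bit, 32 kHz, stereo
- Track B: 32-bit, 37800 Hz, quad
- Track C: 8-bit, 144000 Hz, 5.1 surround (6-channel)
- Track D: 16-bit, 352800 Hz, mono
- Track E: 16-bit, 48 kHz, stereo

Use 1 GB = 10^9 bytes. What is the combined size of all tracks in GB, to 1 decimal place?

1.5 GB

Track A: 32,000 × 570 × 4 × 2 = 145,920,000 bytes.
Track B: 37,800 × 570 × 4 × 4 = 344,736,000 bytes.
Track C: 144,000 × 570 × 1 × 6 = 492,480,000 bytes.
Track D: 352,800 × 570 × 2 × 1 = 402,192,000 bytes.
Track E: 48,000 × 570 × 2 × 2 = 109,440,000 bytes.
Total = 1,494,768,000 bytes = 1.5 GB.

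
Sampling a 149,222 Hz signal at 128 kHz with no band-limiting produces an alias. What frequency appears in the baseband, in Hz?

Nyquist = 128,000/2 = 64,000 Hz; 149,222 Hz exceeds it.
Alias = |149,222 − 1×128,000| = |149,222 − 128,000| = 21,222 Hz.

21,222 Hz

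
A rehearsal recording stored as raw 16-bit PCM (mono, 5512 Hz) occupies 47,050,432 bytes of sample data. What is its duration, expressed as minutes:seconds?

71:08

Byte rate = 5,512 × 2 × 1 = 11,024 bytes/s.
Duration = 47,050,432 / 11,024 = 4,268 s.
4,268 s = 71:08.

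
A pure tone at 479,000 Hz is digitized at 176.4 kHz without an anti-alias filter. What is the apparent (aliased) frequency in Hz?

Nyquist = 176,400/2 = 88,200 Hz; 479,000 Hz exceeds it.
Alias = |479,000 − 3×176,400| = |479,000 − 529,200| = 50,200 Hz.

50,200 Hz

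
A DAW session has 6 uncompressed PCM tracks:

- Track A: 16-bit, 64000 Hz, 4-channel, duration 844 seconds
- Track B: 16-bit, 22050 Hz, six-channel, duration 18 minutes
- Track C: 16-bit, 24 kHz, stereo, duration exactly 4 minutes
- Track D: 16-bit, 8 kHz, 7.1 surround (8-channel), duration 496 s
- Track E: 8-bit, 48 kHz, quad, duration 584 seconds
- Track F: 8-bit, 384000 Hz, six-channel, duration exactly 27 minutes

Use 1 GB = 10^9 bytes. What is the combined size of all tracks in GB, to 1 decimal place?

4.6 GB

Track A: 64,000 × 844 × 2 × 4 = 432,128,000 bytes.
Track B: 18 minutes = 1,080 s; 22,050 × 1,080 × 2 × 6 = 285,768,000 bytes.
Track C: exactly 4 minutes = 240 s; 24,000 × 240 × 2 × 2 = 23,040,000 bytes.
Track D: 8,000 × 496 × 2 × 8 = 63,488,000 bytes.
Track E: 48,000 × 584 × 1 × 4 = 112,128,000 bytes.
Track F: exactly 27 minutes = 1,620 s; 384,000 × 1,620 × 1 × 6 = 3,732,480,000 bytes.
Total = 4,649,032,000 bytes = 4.6 GB.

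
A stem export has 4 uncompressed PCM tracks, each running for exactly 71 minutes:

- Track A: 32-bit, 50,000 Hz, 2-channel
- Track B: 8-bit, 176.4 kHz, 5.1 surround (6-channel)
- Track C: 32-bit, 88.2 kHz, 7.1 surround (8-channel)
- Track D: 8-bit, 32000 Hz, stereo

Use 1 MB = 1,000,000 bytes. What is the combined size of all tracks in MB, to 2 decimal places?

18508.85 MB

exactly 71 minutes = 4,260 s.
Track A: 50,000 × 4,260 × 4 × 2 = 1,704,000,000 bytes.
Track B: 176,400 × 4,260 × 1 × 6 = 4,508,784,000 bytes.
Track C: 88,200 × 4,260 × 4 × 8 = 12,023,424,000 bytes.
Track D: 32,000 × 4,260 × 1 × 2 = 272,640,000 bytes.
Total = 18,508,848,000 bytes = 18508.85 MB.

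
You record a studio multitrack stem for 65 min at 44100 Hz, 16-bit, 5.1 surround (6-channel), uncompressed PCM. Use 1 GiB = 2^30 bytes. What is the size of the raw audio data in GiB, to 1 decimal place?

Duration = 65 min = 3,900 s.
Bytes = 44,100 samples/s × 3,900 s × 2 bytes/sample × 6 ch = 2,063,880,000 bytes.
2,063,880,000 / 1,073,741,824 = 1.9 GiB.

1.9 GiB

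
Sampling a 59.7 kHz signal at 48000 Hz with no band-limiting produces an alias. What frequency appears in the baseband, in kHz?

Nyquist = 48,000/2 = 24,000 Hz; 59,700 Hz exceeds it.
Alias = |59,700 − 1×48,000| = |59,700 − 48,000| = 11,700 Hz = 11.7 kHz.

11.7 kHz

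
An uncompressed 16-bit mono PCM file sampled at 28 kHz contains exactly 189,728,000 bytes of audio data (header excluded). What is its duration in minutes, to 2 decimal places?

Byte rate = 28,000 × 2 × 1 = 56,000 bytes/s.
Duration = 189,728,000 / 56,000 = 3,388 s.
3,388 s / 60 = 56.47 minutes.

56.47 minutes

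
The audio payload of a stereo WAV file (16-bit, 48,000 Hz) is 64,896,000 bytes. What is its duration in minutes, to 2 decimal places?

5.63 minutes

Byte rate = 48,000 × 2 × 2 = 192,000 bytes/s.
Duration = 64,896,000 / 192,000 = 338 s.
338 s / 60 = 5.63 minutes.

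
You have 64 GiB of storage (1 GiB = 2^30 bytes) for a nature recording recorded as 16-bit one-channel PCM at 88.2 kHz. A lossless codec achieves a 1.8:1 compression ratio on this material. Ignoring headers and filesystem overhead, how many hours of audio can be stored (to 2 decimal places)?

194.78 hours

Uncompressed byte rate = 88,200 × 2 × 1 = 176,400 bytes/s.
After 1.8:1 compression, effective rate ≈ 98000 bytes/s.
Capacity = 64 × 1,073,741,824 = 68,719,476,736 bytes.
68,719,476,736 / effective rate ≈ 701219.15 s → 194.78 hours.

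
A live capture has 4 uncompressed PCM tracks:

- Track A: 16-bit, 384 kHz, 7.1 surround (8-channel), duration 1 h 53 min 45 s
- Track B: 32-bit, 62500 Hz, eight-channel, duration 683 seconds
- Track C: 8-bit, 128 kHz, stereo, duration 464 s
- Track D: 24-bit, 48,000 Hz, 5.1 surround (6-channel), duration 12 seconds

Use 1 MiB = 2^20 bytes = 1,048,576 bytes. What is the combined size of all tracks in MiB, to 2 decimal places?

Track A: 1 h 53 min 45 s = 6,825 s; 384,000 × 6,825 × 2 × 8 = 41,932,800,000 bytes.
Track B: 62,500 × 683 × 4 × 8 = 1,366,000,000 bytes.
Track C: 128,000 × 464 × 1 × 2 = 118,784,000 bytes.
Track D: 48,000 × 12 × 3 × 6 = 10,368,000 bytes.
Total = 43,427,952,000 bytes = 41416.12 MiB.

41416.12 MiB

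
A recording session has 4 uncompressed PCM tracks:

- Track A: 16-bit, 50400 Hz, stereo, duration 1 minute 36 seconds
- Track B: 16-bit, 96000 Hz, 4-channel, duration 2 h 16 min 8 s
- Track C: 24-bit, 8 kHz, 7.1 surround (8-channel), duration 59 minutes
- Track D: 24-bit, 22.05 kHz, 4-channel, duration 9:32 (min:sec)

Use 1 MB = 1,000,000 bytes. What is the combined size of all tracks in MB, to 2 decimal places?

Track A: 1 minute 36 seconds = 96 s; 50,400 × 96 × 2 × 2 = 19,353,600 bytes.
Track B: 2 h 16 min 8 s = 8,168 s; 96,000 × 8,168 × 2 × 4 = 6,273,024,000 bytes.
Track C: 59 minutes = 3,540 s; 8,000 × 3,540 × 3 × 8 = 679,680,000 bytes.
Track D: 9:32 (min:sec) = 572 s; 22,050 × 572 × 3 × 4 = 151,351,200 bytes.
Total = 7,123,408,800 bytes = 7123.41 MB.

7123.41 MB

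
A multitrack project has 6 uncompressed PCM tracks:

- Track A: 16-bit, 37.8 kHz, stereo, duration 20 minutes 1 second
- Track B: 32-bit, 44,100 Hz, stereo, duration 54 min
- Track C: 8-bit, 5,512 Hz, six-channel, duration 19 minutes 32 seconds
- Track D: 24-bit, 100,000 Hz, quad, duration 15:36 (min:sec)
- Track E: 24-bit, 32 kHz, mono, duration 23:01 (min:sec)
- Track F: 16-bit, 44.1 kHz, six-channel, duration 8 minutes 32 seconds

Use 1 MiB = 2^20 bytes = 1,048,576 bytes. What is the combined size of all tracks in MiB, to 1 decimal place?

Track A: 20 minutes 1 second = 1,201 s; 37,800 × 1,201 × 2 × 2 = 181,591,200 bytes.
Track B: 54 min = 3,240 s; 44,100 × 3,240 × 4 × 2 = 1,143,072,000 bytes.
Track C: 19 minutes 32 seconds = 1,172 s; 5,512 × 1,172 × 1 × 6 = 38,760,384 bytes.
Track D: 15:36 (min:sec) = 936 s; 100,000 × 936 × 3 × 4 = 1,123,200,000 bytes.
Track E: 23:01 (min:sec) = 1,381 s; 32,000 × 1,381 × 3 × 1 = 132,576,000 bytes.
Track F: 8 minutes 32 seconds = 512 s; 44,100 × 512 × 2 × 6 = 270,950,400 bytes.
Total = 2,890,149,984 bytes = 2756.3 MiB.

2756.3 MiB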